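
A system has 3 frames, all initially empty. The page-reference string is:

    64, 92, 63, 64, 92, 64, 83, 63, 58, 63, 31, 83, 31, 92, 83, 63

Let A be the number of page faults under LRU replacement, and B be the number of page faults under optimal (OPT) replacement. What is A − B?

Under LRU: F F F . . . F F F . F F . F . F → 10 faults.
Under OPT: F F F . . . F . F . F . . F . . → 7 faults.
A − B = 10 − 7 = 3.

3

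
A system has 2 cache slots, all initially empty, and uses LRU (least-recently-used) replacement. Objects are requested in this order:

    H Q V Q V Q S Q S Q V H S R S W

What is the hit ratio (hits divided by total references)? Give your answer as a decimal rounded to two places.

0.44

H -> miss, frames [H]
Q -> miss, frames [H, Q]
V -> miss, evict H, frames [Q, V]
Q -> hit
V -> hit
Q -> hit
S -> miss, evict V, frames [Q, S]
Q -> hit
S -> hit
Q -> hit
V -> miss, evict S, frames [Q, V]
H -> miss, evict Q, frames [V, H]
S -> miss, evict V, frames [H, S]
R -> miss, evict H, frames [S, R]
S -> hit
W -> miss, evict R, frames [S, W]
Hits: 7 of 16 references → 7/16 = 0.4375.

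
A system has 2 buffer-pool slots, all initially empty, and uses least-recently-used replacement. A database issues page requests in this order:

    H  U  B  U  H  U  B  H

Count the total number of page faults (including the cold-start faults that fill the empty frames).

H → miss, frames [H]
U → miss, frames [H, U]
B → miss, evict H, frames [U, B]
U → hit
H → miss, evict B, frames [U, H]
U → hit
B → miss, evict H, frames [U, B]
H → miss, evict U, frames [B, H]
Page faults: 6.

6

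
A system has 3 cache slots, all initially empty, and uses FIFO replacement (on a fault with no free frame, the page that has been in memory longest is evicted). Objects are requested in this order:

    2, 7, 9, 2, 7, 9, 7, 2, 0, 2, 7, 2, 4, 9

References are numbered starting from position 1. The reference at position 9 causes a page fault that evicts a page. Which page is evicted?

2

pos 1: 2 → fault, frames [2]
pos 2: 7 → fault, frames [2, 7]
pos 3: 9 → fault, frames [2, 7, 9]
pos 4: 2 → hit
pos 5: 7 → hit
pos 6: 9 → hit
pos 7: 7 → hit
pos 8: 2 → hit
pos 9: 0 → fault, evict 2, frames [7, 9, 0]
At position 9, page 2 is evicted.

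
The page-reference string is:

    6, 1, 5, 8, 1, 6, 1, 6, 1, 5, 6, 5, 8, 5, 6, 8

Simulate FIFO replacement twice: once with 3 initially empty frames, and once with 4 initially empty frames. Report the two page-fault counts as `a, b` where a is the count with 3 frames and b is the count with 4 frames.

3 frames: F F F F . F F . . F . . F . F . → 9 faults.
4 frames: F F F F . . . . . . . . . . . . → 4 faults.
4 < 9: adding a frame reduced faults, as is typical.

9, 4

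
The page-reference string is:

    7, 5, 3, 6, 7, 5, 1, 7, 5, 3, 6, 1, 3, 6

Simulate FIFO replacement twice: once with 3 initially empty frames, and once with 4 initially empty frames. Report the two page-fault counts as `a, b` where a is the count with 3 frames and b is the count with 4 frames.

9, 10

3 frames: F F F F F F F . . F F . . . → 9 faults.
4 frames: F F F F . . F F F F F F . . → 10 faults.
10 > 9: adding a frame increased faults — Belady's anomaly.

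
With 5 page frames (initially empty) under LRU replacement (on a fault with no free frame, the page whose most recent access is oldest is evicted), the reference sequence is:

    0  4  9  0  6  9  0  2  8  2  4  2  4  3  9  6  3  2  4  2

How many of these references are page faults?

0 -> miss, frames [0]
4 -> miss, frames [0, 4]
9 -> miss, frames [0, 4, 9]
0 -> hit
6 -> miss, frames [4, 9, 0, 6]
9 -> hit
0 -> hit
2 -> miss, frames [4, 6, 9, 0, 2]
8 -> miss, evict 4, frames [6, 9, 0, 2, 8]
2 -> hit
4 -> miss, evict 6, frames [9, 0, 8, 2, 4]
2 -> hit
4 -> hit
3 -> miss, evict 9, frames [0, 8, 2, 4, 3]
9 -> miss, evict 0, frames [8, 2, 4, 3, 9]
6 -> miss, evict 8, frames [2, 4, 3, 9, 6]
3 -> hit
2 -> hit
4 -> hit
2 -> hit
Page faults: 10.

10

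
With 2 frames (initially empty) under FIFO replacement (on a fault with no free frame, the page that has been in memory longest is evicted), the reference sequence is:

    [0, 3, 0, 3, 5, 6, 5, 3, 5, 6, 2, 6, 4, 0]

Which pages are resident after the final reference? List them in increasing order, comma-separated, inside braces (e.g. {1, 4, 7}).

{0, 4}

0 -> fault, frames [0]
3 -> fault, frames [0, 3]
0 -> hit
3 -> hit
5 -> fault, evict 0, frames [3, 5]
6 -> fault, evict 3, frames [5, 6]
5 -> hit
3 -> fault, evict 5, frames [6, 3]
5 -> fault, evict 6, frames [3, 5]
6 -> fault, evict 3, frames [5, 6]
2 -> fault, evict 5, frames [6, 2]
6 -> hit
4 -> fault, evict 6, frames [2, 4]
0 -> fault, evict 2, frames [4, 0]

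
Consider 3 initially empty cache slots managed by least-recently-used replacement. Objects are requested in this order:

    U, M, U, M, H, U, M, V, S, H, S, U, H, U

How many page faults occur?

7

U → miss, frames {U}
M → miss, frames {U,M}
U → hit
M → hit
H → miss, frames {U,M,H}
U → hit
M → hit
V → miss, evict H, frames {U,M,V}
S → miss, evict U, frames {M,V,S}
H → miss, evict M, frames {V,S,H}
S → hit
U → miss, evict V, frames {H,S,U}
H → hit
U → hit
Page faults: 7.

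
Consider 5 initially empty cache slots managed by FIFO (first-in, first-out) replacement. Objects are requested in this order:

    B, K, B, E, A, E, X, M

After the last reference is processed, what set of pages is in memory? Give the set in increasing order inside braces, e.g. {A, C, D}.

{A, E, K, M, X}

B -> fault, frames [B]
K -> fault, frames [B, K]
B -> hit
E -> fault, frames [B, K, E]
A -> fault, frames [B, K, E, A]
E -> hit
X -> fault, frames [B, K, E, A, X]
M -> fault, evict B, frames [K, E, A, X, M]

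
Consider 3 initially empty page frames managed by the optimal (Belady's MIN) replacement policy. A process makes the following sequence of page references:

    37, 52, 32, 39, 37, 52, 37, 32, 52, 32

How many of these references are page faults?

37 -> miss, frames (37)
52 -> miss, frames (37 52)
32 -> miss, frames (37 52 32)
39 -> miss, evict 32, frames (37 52 39)
37 -> hit
52 -> hit
37 -> hit
32 -> miss, evict 39, frames (37 52 32)
52 -> hit
32 -> hit
Page faults: 5.

5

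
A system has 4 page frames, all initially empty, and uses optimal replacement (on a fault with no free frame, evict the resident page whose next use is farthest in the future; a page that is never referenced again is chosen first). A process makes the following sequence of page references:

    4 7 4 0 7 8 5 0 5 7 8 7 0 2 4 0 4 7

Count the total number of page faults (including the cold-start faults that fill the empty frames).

7

4 -> miss, frames (4)
7 -> miss, frames (4 7)
4 -> hit
0 -> miss, frames (4 7 0)
7 -> hit
8 -> miss, frames (4 7 0 8)
5 -> miss, evict 4, frames (7 0 8 5)
0 -> hit
5 -> hit
7 -> hit
8 -> hit
7 -> hit
0 -> hit
2 -> miss, evict 5, frames (7 0 8 2)
4 -> miss, evict 2, frames (7 0 8 4)
0 -> hit
4 -> hit
7 -> hit
Page faults: 7.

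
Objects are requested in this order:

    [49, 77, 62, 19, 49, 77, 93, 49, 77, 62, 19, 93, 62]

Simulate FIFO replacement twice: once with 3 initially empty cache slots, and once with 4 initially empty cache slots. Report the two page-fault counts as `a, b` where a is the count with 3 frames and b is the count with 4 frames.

9, 10

3 frames: F F F F F F F . . F F . . → 9 faults.
4 frames: F F F F . . F F F F F F . → 10 faults.
10 > 9: adding a frame increased faults — Belady's anomaly.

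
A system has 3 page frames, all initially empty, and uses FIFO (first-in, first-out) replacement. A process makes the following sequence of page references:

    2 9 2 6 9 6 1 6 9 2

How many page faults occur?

5

2 -> miss, frames (2)
9 -> miss, frames (2 9)
2 -> hit
6 -> miss, frames (2 9 6)
9 -> hit
6 -> hit
1 -> miss, evict 2, frames (9 6 1)
6 -> hit
9 -> hit
2 -> miss, evict 9, frames (6 1 2)
Page faults: 5.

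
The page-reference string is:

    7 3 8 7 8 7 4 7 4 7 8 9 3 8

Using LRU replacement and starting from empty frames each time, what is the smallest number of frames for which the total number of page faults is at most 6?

3

f=1: 14 faults
f=2: 9 faults
f=3: 6 faults
f=4: 6 faults
f=5: 5 faults
Smallest f with faults ≤ 6 is 3.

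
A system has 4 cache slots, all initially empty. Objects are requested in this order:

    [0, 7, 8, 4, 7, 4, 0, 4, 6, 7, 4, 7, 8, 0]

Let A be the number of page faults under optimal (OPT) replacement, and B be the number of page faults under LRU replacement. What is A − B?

Under OPT: F F F F . . . . F . . . . F → 6 faults.
Under LRU: F F F F . . . . F . . . F F → 7 faults.
A − B = 6 − 7 = -1.

-1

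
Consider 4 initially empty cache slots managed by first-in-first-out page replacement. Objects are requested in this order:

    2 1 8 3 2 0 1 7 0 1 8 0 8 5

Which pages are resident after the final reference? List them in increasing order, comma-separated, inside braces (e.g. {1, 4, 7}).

2 -> miss, frames [2]
1 -> miss, frames [2, 1]
8 -> miss, frames [2, 1, 8]
3 -> miss, frames [2, 1, 8, 3]
2 -> hit
0 -> miss, evict 2, frames [1, 8, 3, 0]
1 -> hit
7 -> miss, evict 1, frames [8, 3, 0, 7]
0 -> hit
1 -> miss, evict 8, frames [3, 0, 7, 1]
8 -> miss, evict 3, frames [0, 7, 1, 8]
0 -> hit
8 -> hit
5 -> miss, evict 0, frames [7, 1, 8, 5]

{1, 5, 7, 8}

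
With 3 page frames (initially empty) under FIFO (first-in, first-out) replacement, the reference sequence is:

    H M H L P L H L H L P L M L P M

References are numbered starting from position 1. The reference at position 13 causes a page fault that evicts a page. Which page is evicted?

L

pos 1: H -> fault, frames {H}
pos 2: M -> fault, frames {H,M}
pos 3: H -> hit
pos 4: L -> fault, frames {H,M,L}
pos 5: P -> fault, evict H, frames {M,L,P}
pos 6: L -> hit
pos 7: H -> fault, evict M, frames {L,P,H}
pos 8: L -> hit
pos 9: H -> hit
pos 10: L -> hit
pos 11: P -> hit
pos 12: L -> hit
pos 13: M -> fault, evict L, frames {P,H,M}
At position 13, page L is evicted.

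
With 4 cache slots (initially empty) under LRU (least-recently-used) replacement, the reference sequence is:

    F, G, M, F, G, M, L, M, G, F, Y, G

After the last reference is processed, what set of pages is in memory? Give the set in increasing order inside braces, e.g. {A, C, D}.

F: miss, frames (F)
G: miss, frames (F G)
M: miss, frames (F G M)
F: hit
G: hit
M: hit
L: miss, frames (F G M L)
M: hit
G: hit
F: hit
Y: miss, evict L, frames (M G F Y)
G: hit

{F, G, M, Y}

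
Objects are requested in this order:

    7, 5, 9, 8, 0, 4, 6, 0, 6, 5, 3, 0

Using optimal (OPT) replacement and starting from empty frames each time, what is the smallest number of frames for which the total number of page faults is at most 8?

f=1: 12 faults
f=2: 9 faults
f=3: 8 faults
f=4: 8 faults
f=5: 8 faults
f=6: 8 faults
f=7: 8 faults
f=8: 8 faults
Smallest f with faults ≤ 8 is 3.

3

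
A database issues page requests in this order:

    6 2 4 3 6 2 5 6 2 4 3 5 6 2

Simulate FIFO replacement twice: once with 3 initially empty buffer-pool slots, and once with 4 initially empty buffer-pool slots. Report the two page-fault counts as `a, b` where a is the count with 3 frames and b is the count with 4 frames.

11, 12

3 frames: F F F F F F F . . F F . F F → 11 faults.
4 frames: F F F F . . F F F F F F F F → 12 faults.
12 > 11: adding a frame increased faults — Belady's anomaly.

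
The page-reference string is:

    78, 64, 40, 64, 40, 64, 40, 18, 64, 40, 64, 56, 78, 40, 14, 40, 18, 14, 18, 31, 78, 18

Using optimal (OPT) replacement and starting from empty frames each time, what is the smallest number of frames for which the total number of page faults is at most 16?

2

f=1: 22 faults
f=2: 11 faults
f=3: 9 faults
f=4: 7 faults
f=5: 7 faults
f=6: 7 faults
f=7: 7 faults
Smallest f with faults ≤ 16 is 2.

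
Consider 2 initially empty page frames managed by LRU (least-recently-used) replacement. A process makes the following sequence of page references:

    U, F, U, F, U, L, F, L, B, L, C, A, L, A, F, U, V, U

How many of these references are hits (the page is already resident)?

7

U -> miss, frames (U)
F -> miss, frames (U F)
U -> hit
F -> hit
U -> hit
L -> miss, evict F, frames (U L)
F -> miss, evict U, frames (L F)
L -> hit
B -> miss, evict F, frames (L B)
L -> hit
C -> miss, evict B, frames (L C)
A -> miss, evict L, frames (C A)
L -> miss, evict C, frames (A L)
A -> hit
F -> miss, evict L, frames (A F)
U -> miss, evict A, frames (F U)
V -> miss, evict F, frames (U V)
U -> hit
Hits: 7.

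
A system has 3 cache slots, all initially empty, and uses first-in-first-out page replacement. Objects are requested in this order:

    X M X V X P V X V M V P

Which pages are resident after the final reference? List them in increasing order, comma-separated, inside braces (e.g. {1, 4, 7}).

{M, P, V}

X: miss, frames [X]
M: miss, frames [X, M]
X: hit
V: miss, frames [X, M, V]
X: hit
P: miss, evict X, frames [M, V, P]
V: hit
X: miss, evict M, frames [V, P, X]
V: hit
M: miss, evict V, frames [P, X, M]
V: miss, evict P, frames [X, M, V]
P: miss, evict X, frames [M, V, P]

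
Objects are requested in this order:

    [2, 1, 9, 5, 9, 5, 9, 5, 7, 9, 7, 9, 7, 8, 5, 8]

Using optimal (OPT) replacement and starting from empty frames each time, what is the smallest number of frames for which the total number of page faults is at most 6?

f=1: 16 faults
f=2: 7 faults
f=3: 6 faults
f=4: 6 faults
f=5: 6 faults
f=6: 6 faults
Smallest f with faults ≤ 6 is 3.

3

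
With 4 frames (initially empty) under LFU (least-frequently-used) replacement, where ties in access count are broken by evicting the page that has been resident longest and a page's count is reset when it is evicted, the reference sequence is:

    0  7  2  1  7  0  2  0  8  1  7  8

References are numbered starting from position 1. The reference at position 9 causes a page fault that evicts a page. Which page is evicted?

1

pos 1: 0: miss, frames {0}
pos 2: 7: miss, frames {0,7}
pos 3: 2: miss, frames {0,7,2}
pos 4: 1: miss, frames {0,7,2,1}
pos 5: 7: hit
pos 6: 0: hit
pos 7: 2: hit
pos 8: 0: hit
pos 9: 8: miss, evict 1, frames {0,7,2,8}
At position 9, page 1 is evicted.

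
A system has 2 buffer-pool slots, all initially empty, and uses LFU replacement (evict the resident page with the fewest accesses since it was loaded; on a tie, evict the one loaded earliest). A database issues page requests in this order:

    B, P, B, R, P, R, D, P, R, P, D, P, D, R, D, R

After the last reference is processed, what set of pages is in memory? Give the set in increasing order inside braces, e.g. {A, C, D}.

{B, R}

B: miss, frames {B}
P: miss, frames {B,P}
B: hit
R: miss, evict P, frames {B,R}
P: miss, evict R, frames {B,P}
R: miss, evict P, frames {B,R}
D: miss, evict R, frames {B,D}
P: miss, evict D, frames {B,P}
R: miss, evict P, frames {B,R}
P: miss, evict R, frames {B,P}
D: miss, evict P, frames {B,D}
P: miss, evict D, frames {B,P}
D: miss, evict P, frames {B,D}
R: miss, evict D, frames {B,R}
D: miss, evict R, frames {B,D}
R: miss, evict D, frames {B,R}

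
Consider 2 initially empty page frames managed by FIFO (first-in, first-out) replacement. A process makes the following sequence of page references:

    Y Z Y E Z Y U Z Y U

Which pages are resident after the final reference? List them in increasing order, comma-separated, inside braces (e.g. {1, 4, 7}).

Y → fault, frames (Y)
Z → fault, frames (Y Z)
Y → hit
E → fault, evict Y, frames (Z E)
Z → hit
Y → fault, evict Z, frames (E Y)
U → fault, evict E, frames (Y U)
Z → fault, evict Y, frames (U Z)
Y → fault, evict U, frames (Z Y)
U → fault, evict Z, frames (Y U)

{U, Y}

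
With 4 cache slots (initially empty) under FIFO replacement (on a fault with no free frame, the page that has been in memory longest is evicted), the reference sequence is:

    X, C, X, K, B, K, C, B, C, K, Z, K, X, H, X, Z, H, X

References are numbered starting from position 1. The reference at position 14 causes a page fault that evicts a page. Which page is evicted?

pos 1: X → miss, frames {X}
pos 2: C → miss, frames {X,C}
pos 3: X → hit
pos 4: K → miss, frames {X,C,K}
pos 5: B → miss, frames {X,C,K,B}
pos 6: K → hit
pos 7: C → hit
pos 8: B → hit
pos 9: C → hit
pos 10: K → hit
pos 11: Z → miss, evict X, frames {C,K,B,Z}
pos 12: K → hit
pos 13: X → miss, evict C, frames {K,B,Z,X}
pos 14: H → miss, evict K, frames {B,Z,X,H}
At position 14, page K is evicted.

K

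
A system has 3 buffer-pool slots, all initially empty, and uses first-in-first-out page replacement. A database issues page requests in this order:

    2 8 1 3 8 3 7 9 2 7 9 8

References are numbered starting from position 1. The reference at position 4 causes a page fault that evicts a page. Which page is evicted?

2

pos 1: 2: fault, frames {2}
pos 2: 8: fault, frames {2,8}
pos 3: 1: fault, frames {2,8,1}
pos 4: 3: fault, evict 2, frames {8,1,3}
At position 4, page 2 is evicted.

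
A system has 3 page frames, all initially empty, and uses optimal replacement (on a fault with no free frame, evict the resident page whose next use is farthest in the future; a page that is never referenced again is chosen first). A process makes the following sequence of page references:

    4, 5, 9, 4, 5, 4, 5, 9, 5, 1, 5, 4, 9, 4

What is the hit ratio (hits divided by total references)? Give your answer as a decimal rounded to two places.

4 → fault, frames (4)
5 → fault, frames (4 5)
9 → fault, frames (4 5 9)
4 → hit
5 → hit
4 → hit
5 → hit
9 → hit
5 → hit
1 → fault, evict 9, frames (4 5 1)
5 → hit
4 → hit
9 → fault, evict 1, frames (4 5 9)
4 → hit
Hits: 9 of 14 references → 9/14 = 0.6429.

0.64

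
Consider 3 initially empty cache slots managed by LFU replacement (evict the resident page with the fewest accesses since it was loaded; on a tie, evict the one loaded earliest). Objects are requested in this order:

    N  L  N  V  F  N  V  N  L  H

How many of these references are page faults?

6

N -> miss, frames (N)
L -> miss, frames (N L)
N -> hit
V -> miss, frames (N L V)
F -> miss, evict L, frames (N V F)
N -> hit
V -> hit
N -> hit
L -> miss, evict F, frames (N V L)
H -> miss, evict L, frames (N V H)
Page faults: 6.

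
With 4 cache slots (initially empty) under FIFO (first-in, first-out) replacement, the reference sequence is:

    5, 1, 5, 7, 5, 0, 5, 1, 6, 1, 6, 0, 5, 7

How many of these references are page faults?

6

5 → miss, frames (5)
1 → miss, frames (5 1)
5 → hit
7 → miss, frames (5 1 7)
5 → hit
0 → miss, frames (5 1 7 0)
5 → hit
1 → hit
6 → miss, evict 5, frames (1 7 0 6)
1 → hit
6 → hit
0 → hit
5 → miss, evict 1, frames (7 0 6 5)
7 → hit
Page faults: 6.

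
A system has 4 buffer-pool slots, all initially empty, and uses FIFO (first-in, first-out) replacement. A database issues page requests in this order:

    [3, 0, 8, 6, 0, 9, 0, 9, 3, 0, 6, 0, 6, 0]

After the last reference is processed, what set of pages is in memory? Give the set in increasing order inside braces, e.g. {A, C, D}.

{0, 3, 6, 9}

3 -> fault, frames {3}
0 -> fault, frames {3,0}
8 -> fault, frames {3,0,8}
6 -> fault, frames {3,0,8,6}
0 -> hit
9 -> fault, evict 3, frames {0,8,6,9}
0 -> hit
9 -> hit
3 -> fault, evict 0, frames {8,6,9,3}
0 -> fault, evict 8, frames {6,9,3,0}
6 -> hit
0 -> hit
6 -> hit
0 -> hit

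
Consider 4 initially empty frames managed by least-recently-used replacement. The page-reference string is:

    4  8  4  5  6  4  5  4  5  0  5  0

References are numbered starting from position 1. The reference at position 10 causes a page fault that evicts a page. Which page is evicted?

pos 1: 4: miss, frames {4}
pos 2: 8: miss, frames {4,8}
pos 3: 4: hit
pos 4: 5: miss, frames {8,4,5}
pos 5: 6: miss, frames {8,4,5,6}
pos 6: 4: hit
pos 7: 5: hit
pos 8: 4: hit
pos 9: 5: hit
pos 10: 0: miss, evict 8, frames {6,4,5,0}
At position 10, page 8 is evicted.

8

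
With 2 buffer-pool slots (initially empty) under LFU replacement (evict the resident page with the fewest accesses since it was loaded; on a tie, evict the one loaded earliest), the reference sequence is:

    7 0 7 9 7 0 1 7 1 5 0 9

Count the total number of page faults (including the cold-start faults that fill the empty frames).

7 → fault, frames (7)
0 → fault, frames (7 0)
7 → hit
9 → fault, evict 0, frames (7 9)
7 → hit
0 → fault, evict 9, frames (7 0)
1 → fault, evict 0, frames (7 1)
7 → hit
1 → hit
5 → fault, evict 1, frames (7 5)
0 → fault, evict 5, frames (7 0)
9 → fault, evict 0, frames (7 9)
Page faults: 8.

8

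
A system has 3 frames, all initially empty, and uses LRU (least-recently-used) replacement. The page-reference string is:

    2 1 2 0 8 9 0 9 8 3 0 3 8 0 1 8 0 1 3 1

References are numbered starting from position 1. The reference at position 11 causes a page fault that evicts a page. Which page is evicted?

pos 1: 2: fault, frames {2}
pos 2: 1: fault, frames {2,1}
pos 3: 2: hit
pos 4: 0: fault, frames {1,2,0}
pos 5: 8: fault, evict 1, frames {2,0,8}
pos 6: 9: fault, evict 2, frames {0,8,9}
pos 7: 0: hit
pos 8: 9: hit
pos 9: 8: hit
pos 10: 3: fault, evict 0, frames {9,8,3}
pos 11: 0: fault, evict 9, frames {8,3,0}
At position 11, page 9 is evicted.

9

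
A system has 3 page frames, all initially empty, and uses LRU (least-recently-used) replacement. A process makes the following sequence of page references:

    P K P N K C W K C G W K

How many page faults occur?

8

P: fault, frames (P)
K: fault, frames (P K)
P: hit
N: fault, frames (K P N)
K: hit
C: fault, evict P, frames (N K C)
W: fault, evict N, frames (K C W)
K: hit
C: hit
G: fault, evict W, frames (K C G)
W: fault, evict K, frames (C G W)
K: fault, evict C, frames (G W K)
Page faults: 8.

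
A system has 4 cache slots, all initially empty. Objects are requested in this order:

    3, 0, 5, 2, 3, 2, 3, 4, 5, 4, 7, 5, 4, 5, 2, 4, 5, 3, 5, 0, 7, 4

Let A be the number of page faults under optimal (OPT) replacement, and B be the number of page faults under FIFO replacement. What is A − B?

Under OPT: F F F F . . . F . . F . . . . . . F . F . . → 8 faults.
Under FIFO: F F F F . . . F . . F . . . . . . F F F . F → 10 faults.
A − B = 8 − 10 = -2.

-2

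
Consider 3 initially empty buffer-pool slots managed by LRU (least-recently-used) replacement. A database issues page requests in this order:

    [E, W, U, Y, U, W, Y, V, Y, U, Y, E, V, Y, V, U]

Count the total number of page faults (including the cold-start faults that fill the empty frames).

E -> miss, frames [E]
W -> miss, frames [E, W]
U -> miss, frames [E, W, U]
Y -> miss, evict E, frames [W, U, Y]
U -> hit
W -> hit
Y -> hit
V -> miss, evict U, frames [W, Y, V]
Y -> hit
U -> miss, evict W, frames [V, Y, U]
Y -> hit
E -> miss, evict V, frames [U, Y, E]
V -> miss, evict U, frames [Y, E, V]
Y -> hit
V -> hit
U -> miss, evict E, frames [Y, V, U]
Page faults: 9.

9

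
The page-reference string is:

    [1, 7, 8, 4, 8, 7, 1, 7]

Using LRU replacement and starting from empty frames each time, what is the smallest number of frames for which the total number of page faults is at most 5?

3

f=1: 8 faults
f=2: 6 faults
f=3: 5 faults
f=4: 4 faults
Smallest f with faults ≤ 5 is 3.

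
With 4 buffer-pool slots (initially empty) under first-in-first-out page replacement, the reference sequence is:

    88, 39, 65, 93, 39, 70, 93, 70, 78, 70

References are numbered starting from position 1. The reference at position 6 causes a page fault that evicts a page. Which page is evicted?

pos 1: 88 -> fault, frames (88)
pos 2: 39 -> fault, frames (88 39)
pos 3: 65 -> fault, frames (88 39 65)
pos 4: 93 -> fault, frames (88 39 65 93)
pos 5: 39 -> hit
pos 6: 70 -> fault, evict 88, frames (39 65 93 70)
At position 6, page 88 is evicted.

88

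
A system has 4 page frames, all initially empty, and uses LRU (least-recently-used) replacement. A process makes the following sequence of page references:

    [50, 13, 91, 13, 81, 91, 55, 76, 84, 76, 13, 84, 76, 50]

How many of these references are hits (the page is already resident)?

5

50: miss, frames {50}
13: miss, frames {50,13}
91: miss, frames {50,13,91}
13: hit
81: miss, frames {50,91,13,81}
91: hit
55: miss, evict 50, frames {13,81,91,55}
76: miss, evict 13, frames {81,91,55,76}
84: miss, evict 81, frames {91,55,76,84}
76: hit
13: miss, evict 91, frames {55,84,76,13}
84: hit
76: hit
50: miss, evict 55, frames {13,84,76,50}
Hits: 5.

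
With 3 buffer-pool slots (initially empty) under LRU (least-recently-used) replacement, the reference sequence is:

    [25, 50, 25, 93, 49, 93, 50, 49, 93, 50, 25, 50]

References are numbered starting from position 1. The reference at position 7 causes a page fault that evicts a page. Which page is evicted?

25

pos 1: 25 -> miss, frames {25}
pos 2: 50 -> miss, frames {25,50}
pos 3: 25 -> hit
pos 4: 93 -> miss, frames {50,25,93}
pos 5: 49 -> miss, evict 50, frames {25,93,49}
pos 6: 93 -> hit
pos 7: 50 -> miss, evict 25, frames {49,93,50}
At position 7, page 25 is evicted.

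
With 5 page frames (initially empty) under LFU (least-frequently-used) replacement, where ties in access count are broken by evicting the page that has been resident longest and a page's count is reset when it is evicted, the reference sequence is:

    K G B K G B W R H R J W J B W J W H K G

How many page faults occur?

13

K: miss, frames {K}
G: miss, frames {K,G}
B: miss, frames {K,G,B}
K: hit
G: hit
B: hit
W: miss, frames {K,G,B,W}
R: miss, frames {K,G,B,W,R}
H: miss, evict W, frames {K,G,B,R,H}
R: hit
J: miss, evict H, frames {K,G,B,R,J}
W: miss, evict J, frames {K,G,B,R,W}
J: miss, evict W, frames {K,G,B,R,J}
B: hit
W: miss, evict J, frames {K,G,B,R,W}
J: miss, evict W, frames {K,G,B,R,J}
W: miss, evict J, frames {K,G,B,R,W}
H: miss, evict W, frames {K,G,B,R,H}
K: hit
G: hit
Page faults: 13.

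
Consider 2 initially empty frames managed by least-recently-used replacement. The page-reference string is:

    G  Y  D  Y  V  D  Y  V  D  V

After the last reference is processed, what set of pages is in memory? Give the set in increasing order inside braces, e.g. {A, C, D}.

G -> fault, frames [G]
Y -> fault, frames [G, Y]
D -> fault, evict G, frames [Y, D]
Y -> hit
V -> fault, evict D, frames [Y, V]
D -> fault, evict Y, frames [V, D]
Y -> fault, evict V, frames [D, Y]
V -> fault, evict D, frames [Y, V]
D -> fault, evict Y, frames [V, D]
V -> hit

{D, V}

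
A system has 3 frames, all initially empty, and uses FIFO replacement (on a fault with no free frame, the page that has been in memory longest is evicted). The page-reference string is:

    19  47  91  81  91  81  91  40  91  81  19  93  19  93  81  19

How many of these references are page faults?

19: miss, frames {19}
47: miss, frames {19,47}
91: miss, frames {19,47,91}
81: miss, evict 19, frames {47,91,81}
91: hit
81: hit
91: hit
40: miss, evict 47, frames {91,81,40}
91: hit
81: hit
19: miss, evict 91, frames {81,40,19}
93: miss, evict 81, frames {40,19,93}
19: hit
93: hit
81: miss, evict 40, frames {19,93,81}
19: hit
Page faults: 8.

8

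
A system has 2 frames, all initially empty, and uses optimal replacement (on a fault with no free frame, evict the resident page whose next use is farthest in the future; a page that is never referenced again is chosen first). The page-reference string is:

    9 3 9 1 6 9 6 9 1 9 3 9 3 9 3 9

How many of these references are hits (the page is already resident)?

10

9 -> miss, frames (9)
3 -> miss, frames (9 3)
9 -> hit
1 -> miss, evict 3, frames (9 1)
6 -> miss, evict 1, frames (9 6)
9 -> hit
6 -> hit
9 -> hit
1 -> miss, evict 6, frames (9 1)
9 -> hit
3 -> miss, evict 1, frames (9 3)
9 -> hit
3 -> hit
9 -> hit
3 -> hit
9 -> hit
Hits: 10.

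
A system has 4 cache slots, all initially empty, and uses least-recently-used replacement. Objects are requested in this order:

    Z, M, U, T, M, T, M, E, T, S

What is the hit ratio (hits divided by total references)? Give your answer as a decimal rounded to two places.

Z: fault, frames [Z]
M: fault, frames [Z, M]
U: fault, frames [Z, M, U]
T: fault, frames [Z, M, U, T]
M: hit
T: hit
M: hit
E: fault, evict Z, frames [U, T, M, E]
T: hit
S: fault, evict U, frames [M, E, T, S]
Hits: 4 of 10 references → 4/10 = 0.4000.

0.40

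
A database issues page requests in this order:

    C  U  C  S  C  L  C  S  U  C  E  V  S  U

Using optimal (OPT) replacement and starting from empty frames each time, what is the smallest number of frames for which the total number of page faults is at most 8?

f=1: 14 faults
f=2: 9 faults
f=3: 7 faults
f=4: 6 faults
f=5: 6 faults
f=6: 6 faults
Smallest f with faults ≤ 8 is 3.

3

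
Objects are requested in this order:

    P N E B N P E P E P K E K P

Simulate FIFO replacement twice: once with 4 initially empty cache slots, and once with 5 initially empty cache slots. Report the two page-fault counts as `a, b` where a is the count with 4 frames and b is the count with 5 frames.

4 frames: F F F F . . . . . . F . . F → 6 faults.
5 frames: F F F F . . . . . . F . . . → 5 faults.
5 < 6: adding a frame reduced faults, as is typical.

6, 5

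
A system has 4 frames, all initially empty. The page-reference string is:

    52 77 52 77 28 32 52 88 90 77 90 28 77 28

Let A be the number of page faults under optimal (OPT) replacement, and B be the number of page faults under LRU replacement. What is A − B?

-2

Under OPT: F F . . F F . F F . . . . . → 6 faults.
Under LRU: F F . . F F . F F F . F . . → 8 faults.
A − B = 6 − 8 = -2.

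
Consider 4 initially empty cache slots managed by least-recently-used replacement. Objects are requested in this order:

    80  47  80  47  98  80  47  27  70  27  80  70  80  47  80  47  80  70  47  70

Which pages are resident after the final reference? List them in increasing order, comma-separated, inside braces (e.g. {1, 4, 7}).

{27, 47, 70, 80}

80 → miss, frames (80)
47 → miss, frames (80 47)
80 → hit
47 → hit
98 → miss, frames (80 47 98)
80 → hit
47 → hit
27 → miss, frames (98 80 47 27)
70 → miss, evict 98, frames (80 47 27 70)
27 → hit
80 → hit
70 → hit
80 → hit
47 → hit
80 → hit
47 → hit
80 → hit
70 → hit
47 → hit
70 → hit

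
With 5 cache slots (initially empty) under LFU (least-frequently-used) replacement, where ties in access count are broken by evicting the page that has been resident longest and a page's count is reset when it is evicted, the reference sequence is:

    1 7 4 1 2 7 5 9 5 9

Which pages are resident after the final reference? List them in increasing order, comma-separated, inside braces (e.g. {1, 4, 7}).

{1, 2, 5, 7, 9}

1 -> miss, frames {1}
7 -> miss, frames {1,7}
4 -> miss, frames {1,7,4}
1 -> hit
2 -> miss, frames {1,7,4,2}
7 -> hit
5 -> miss, frames {1,7,4,2,5}
9 -> miss, evict 4, frames {1,7,2,5,9}
5 -> hit
9 -> hit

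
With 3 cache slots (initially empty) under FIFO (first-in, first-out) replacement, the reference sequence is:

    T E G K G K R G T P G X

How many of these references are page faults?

T -> fault, frames {T}
E -> fault, frames {T,E}
G -> fault, frames {T,E,G}
K -> fault, evict T, frames {E,G,K}
G -> hit
K -> hit
R -> fault, evict E, frames {G,K,R}
G -> hit
T -> fault, evict G, frames {K,R,T}
P -> fault, evict K, frames {R,T,P}
G -> fault, evict R, frames {T,P,G}
X -> fault, evict T, frames {P,G,X}
Page faults: 9.

9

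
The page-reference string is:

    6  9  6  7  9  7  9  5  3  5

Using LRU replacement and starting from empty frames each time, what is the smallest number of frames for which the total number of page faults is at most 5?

3

f=1: 10 faults
f=2: 6 faults
f=3: 5 faults
f=4: 5 faults
f=5: 5 faults
Smallest f with faults ≤ 5 is 3.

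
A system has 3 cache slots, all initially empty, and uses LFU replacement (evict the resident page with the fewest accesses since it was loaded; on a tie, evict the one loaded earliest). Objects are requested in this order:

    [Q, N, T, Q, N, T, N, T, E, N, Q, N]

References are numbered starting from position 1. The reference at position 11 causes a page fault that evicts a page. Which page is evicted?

E

pos 1: Q: fault, frames {Q}
pos 2: N: fault, frames {Q,N}
pos 3: T: fault, frames {Q,N,T}
pos 4: Q: hit
pos 5: N: hit
pos 6: T: hit
pos 7: N: hit
pos 8: T: hit
pos 9: E: fault, evict Q, frames {N,T,E}
pos 10: N: hit
pos 11: Q: fault, evict E, frames {N,T,Q}
At position 11, page E is evicted.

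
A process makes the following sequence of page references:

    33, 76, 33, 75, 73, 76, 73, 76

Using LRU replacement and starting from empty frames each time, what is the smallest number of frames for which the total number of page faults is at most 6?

f=1: 8 faults
f=2: 5 faults
f=3: 5 faults
f=4: 4 faults
Smallest f with faults ≤ 6 is 2.

2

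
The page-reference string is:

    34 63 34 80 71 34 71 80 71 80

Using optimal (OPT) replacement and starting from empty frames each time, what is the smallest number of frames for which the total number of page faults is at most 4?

3

f=1: 10 faults
f=2: 5 faults
f=3: 4 faults
f=4: 4 faults
Smallest f with faults ≤ 4 is 3.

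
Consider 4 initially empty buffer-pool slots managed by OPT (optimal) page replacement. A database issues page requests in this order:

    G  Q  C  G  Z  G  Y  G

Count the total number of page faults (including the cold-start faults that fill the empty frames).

5

G: fault, frames [G]
Q: fault, frames [G, Q]
C: fault, frames [G, Q, C]
G: hit
Z: fault, frames [G, Q, C, Z]
G: hit
Y: fault, evict Z, frames [G, Q, C, Y]
G: hit
Page faults: 5.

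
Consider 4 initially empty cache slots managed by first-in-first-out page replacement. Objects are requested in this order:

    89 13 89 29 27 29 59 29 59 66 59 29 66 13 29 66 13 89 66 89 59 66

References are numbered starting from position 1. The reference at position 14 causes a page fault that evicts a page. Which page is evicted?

pos 1: 89: fault, frames (89)
pos 2: 13: fault, frames (89 13)
pos 3: 89: hit
pos 4: 29: fault, frames (89 13 29)
pos 5: 27: fault, frames (89 13 29 27)
pos 6: 29: hit
pos 7: 59: fault, evict 89, frames (13 29 27 59)
pos 8: 29: hit
pos 9: 59: hit
pos 10: 66: fault, evict 13, frames (29 27 59 66)
pos 11: 59: hit
pos 12: 29: hit
pos 13: 66: hit
pos 14: 13: fault, evict 29, frames (27 59 66 13)
At position 14, page 29 is evicted.

29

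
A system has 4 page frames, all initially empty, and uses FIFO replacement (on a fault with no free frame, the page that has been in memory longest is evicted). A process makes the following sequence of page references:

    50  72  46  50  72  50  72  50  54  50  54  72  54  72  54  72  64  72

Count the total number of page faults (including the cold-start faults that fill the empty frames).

50 -> miss, frames (50)
72 -> miss, frames (50 72)
46 -> miss, frames (50 72 46)
50 -> hit
72 -> hit
50 -> hit
72 -> hit
50 -> hit
54 -> miss, frames (50 72 46 54)
50 -> hit
54 -> hit
72 -> hit
54 -> hit
72 -> hit
54 -> hit
72 -> hit
64 -> miss, evict 50, frames (72 46 54 64)
72 -> hit
Page faults: 5.

5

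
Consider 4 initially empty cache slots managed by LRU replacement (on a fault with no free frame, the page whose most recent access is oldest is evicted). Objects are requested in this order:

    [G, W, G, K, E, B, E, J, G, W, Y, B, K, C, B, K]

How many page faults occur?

12

G -> fault, frames (G)
W -> fault, frames (G W)
G -> hit
K -> fault, frames (W G K)
E -> fault, frames (W G K E)
B -> fault, evict W, frames (G K E B)
E -> hit
J -> fault, evict G, frames (K B E J)
G -> fault, evict K, frames (B E J G)
W -> fault, evict B, frames (E J G W)
Y -> fault, evict E, frames (J G W Y)
B -> fault, evict J, frames (G W Y B)
K -> fault, evict G, frames (W Y B K)
C -> fault, evict W, frames (Y B K C)
B -> hit
K -> hit
Page faults: 12.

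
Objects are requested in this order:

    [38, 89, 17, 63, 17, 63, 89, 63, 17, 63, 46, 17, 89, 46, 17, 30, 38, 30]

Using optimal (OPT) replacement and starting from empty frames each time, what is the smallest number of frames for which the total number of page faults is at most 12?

2

f=1: 18 faults
f=2: 11 faults
f=3: 7 faults
f=4: 6 faults
f=5: 6 faults
f=6: 6 faults
Smallest f with faults ≤ 12 is 2.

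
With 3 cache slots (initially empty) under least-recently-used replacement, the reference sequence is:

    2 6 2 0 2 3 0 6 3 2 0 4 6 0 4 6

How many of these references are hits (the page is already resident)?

7

2 → miss, frames {2}
6 → miss, frames {2,6}
2 → hit
0 → miss, frames {6,2,0}
2 → hit
3 → miss, evict 6, frames {0,2,3}
0 → hit
6 → miss, evict 2, frames {3,0,6}
3 → hit
2 → miss, evict 0, frames {6,3,2}
0 → miss, evict 6, frames {3,2,0}
4 → miss, evict 3, frames {2,0,4}
6 → miss, evict 2, frames {0,4,6}
0 → hit
4 → hit
6 → hit
Hits: 7.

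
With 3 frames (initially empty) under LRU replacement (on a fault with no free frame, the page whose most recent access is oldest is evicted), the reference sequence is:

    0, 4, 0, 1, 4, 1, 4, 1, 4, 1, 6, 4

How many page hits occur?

0 → miss, frames {0}
4 → miss, frames {0,4}
0 → hit
1 → miss, frames {4,0,1}
4 → hit
1 → hit
4 → hit
1 → hit
4 → hit
1 → hit
6 → miss, evict 0, frames {4,1,6}
4 → hit
Hits: 8.

8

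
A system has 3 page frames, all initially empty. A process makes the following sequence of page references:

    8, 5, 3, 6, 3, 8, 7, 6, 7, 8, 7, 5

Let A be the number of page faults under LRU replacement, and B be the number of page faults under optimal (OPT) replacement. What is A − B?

2

Under LRU: F F F F . F F F . . . F → 8 faults.
Under OPT: F F F F . . F . . . . F → 6 faults.
A − B = 8 − 6 = 2.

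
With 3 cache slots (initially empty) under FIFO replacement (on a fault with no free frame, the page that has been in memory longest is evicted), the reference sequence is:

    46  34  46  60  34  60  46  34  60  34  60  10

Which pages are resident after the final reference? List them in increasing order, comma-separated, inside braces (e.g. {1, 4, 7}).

46 -> fault, frames {46}
34 -> fault, frames {46,34}
46 -> hit
60 -> fault, frames {46,34,60}
34 -> hit
60 -> hit
46 -> hit
34 -> hit
60 -> hit
34 -> hit
60 -> hit
10 -> fault, evict 46, frames {34,60,10}

{10, 34, 60}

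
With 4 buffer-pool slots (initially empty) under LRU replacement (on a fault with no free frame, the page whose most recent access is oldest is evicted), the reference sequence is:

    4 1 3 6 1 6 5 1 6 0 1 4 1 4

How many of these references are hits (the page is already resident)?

7

4 → miss, frames (4)
1 → miss, frames (4 1)
3 → miss, frames (4 1 3)
6 → miss, frames (4 1 3 6)
1 → hit
6 → hit
5 → miss, evict 4, frames (3 1 6 5)
1 → hit
6 → hit
0 → miss, evict 3, frames (5 1 6 0)
1 → hit
4 → miss, evict 5, frames (6 0 1 4)
1 → hit
4 → hit
Hits: 7.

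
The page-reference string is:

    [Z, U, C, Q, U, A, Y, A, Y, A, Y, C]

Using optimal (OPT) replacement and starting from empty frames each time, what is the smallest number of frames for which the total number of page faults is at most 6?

3

f=1: 12 faults
f=2: 7 faults
f=3: 6 faults
f=4: 6 faults
f=5: 6 faults
f=6: 6 faults
Smallest f with faults ≤ 6 is 3.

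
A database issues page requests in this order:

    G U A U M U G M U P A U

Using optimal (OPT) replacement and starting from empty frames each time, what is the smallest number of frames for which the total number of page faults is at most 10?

2

f=1: 12 faults
f=2: 8 faults
f=3: 6 faults
f=4: 5 faults
f=5: 5 faults
Smallest f with faults ≤ 10 is 2.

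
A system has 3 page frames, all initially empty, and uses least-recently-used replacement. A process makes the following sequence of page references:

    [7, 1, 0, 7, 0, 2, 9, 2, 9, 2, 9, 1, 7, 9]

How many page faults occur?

7: miss, frames (7)
1: miss, frames (7 1)
0: miss, frames (7 1 0)
7: hit
0: hit
2: miss, evict 1, frames (7 0 2)
9: miss, evict 7, frames (0 2 9)
2: hit
9: hit
2: hit
9: hit
1: miss, evict 0, frames (2 9 1)
7: miss, evict 2, frames (9 1 7)
9: hit
Page faults: 7.

7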